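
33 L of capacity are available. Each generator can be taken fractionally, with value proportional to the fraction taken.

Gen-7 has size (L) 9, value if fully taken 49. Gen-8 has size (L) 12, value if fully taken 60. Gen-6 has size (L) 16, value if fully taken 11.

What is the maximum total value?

117.25

Rank by value-to-size ratio: Gen-7 49/9≈5.44, Gen-8 60/12≈5, Gen-6 11/16≈0.688.
Take all of Gen-7 (9 L, value 49) → 24 L left.
Take all of Gen-8 (12 L, value 60) → 12 L left.
12 L left: a 12/16 share of Gen-6 gives 11×12/16 = 8.25.
Total value = 117.25.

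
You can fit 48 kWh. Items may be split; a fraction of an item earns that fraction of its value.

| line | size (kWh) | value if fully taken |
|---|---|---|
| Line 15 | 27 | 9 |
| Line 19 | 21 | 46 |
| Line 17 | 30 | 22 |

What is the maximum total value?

Rank by value-to-size ratio: Line 19 46/21≈2.19, Line 17 22/30≈0.733, Line 15 9/27≈0.333.
All 21 kWh of Line 19 fit (value 46) → 27 remain.
Fill the last 27 kWh with part of Line 17: 27/30 of it earns 19.8.
Total value = 65.8.

65.8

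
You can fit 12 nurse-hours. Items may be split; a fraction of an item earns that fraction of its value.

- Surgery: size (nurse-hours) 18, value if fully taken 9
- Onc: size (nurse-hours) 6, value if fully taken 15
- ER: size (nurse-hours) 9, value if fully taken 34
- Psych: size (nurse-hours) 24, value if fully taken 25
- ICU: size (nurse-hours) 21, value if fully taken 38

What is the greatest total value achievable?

41.5

Sort by value density: ER 34/9≈3.78, Onc 15/6≈2.5, ICU 38/21≈1.81, Psych 25/24≈1.04, Surgery 9/18≈0.5.
All 9 nurse-hours of ER fit (value 34) ; 3 remain.
Fill the last 3 nurse-hours with part of Onc: 3/6 of it earns 7.5.
Total value = 41.5.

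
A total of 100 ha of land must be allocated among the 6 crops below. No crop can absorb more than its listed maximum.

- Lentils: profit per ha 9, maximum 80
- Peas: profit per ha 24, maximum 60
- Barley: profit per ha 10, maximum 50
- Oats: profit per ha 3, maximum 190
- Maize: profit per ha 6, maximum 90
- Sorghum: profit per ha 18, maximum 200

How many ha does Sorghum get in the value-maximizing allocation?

Rank by profit per ha: Peas 24 > Sorghum 18 > Barley 10 > Lentils 9 > Maize 6 > Oats 3.
Peas: +60 to 60 (cap) → 40 left.
Sorghum has room for 200 but only 40 remain, so it gets 40.

40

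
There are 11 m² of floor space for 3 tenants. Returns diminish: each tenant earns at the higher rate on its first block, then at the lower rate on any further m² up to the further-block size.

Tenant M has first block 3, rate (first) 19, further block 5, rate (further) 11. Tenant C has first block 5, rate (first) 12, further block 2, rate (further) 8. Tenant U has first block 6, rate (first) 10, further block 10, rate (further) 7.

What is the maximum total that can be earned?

150

Treat each block as its own option and order by rate: Tenant M/tier1 19 > Tenant C/tier1 12 > Tenant M/tier2 11 > Tenant U/tier1 10 > Tenant C/tier2 8 > Tenant U/tier2 7.
Fill Tenant M tier1 block (3 at 19) → 8 left.
Tenant C/tier1 (12): +5 → 3 left.
Tenant M/tier2: +3 of 5 at 11; pool empty.
Total = 19×3 + 12×5 + 11×3 = 150.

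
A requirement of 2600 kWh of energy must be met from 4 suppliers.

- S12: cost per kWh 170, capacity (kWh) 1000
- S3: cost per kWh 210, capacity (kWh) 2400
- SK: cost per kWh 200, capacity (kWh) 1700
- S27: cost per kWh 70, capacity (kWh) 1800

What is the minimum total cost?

Cheapest first:
S27 (70): use full 1800 — 800 kWh to go.
S12 (170): take the remaining 800 — done.
SK, S3: unused.
Cost = 1800×70 + 800×170 = 262000.

262000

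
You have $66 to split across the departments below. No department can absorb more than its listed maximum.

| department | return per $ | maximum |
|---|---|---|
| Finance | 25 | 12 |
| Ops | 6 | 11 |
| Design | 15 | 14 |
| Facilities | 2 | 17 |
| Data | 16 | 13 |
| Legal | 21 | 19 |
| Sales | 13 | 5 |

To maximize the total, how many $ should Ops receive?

Rank by return per $: Finance 25 > Legal 21 > Data 16 > Design 15 > Sales 13 > Ops 6 > Facilities 2.
Give Finance 12 to hit its cap of 12 ; 54 left.
Legal takes 19 to reach its cap of 19 ; 35 left.
Data: +13 to 13 (cap) ; 22 left.
Give Design 14 to hit its cap of 14 ; 8 left.
Give Sales 5 to hit its cap of 5 ; 3 left.
Ops: +3 (room for 11) → 3. Pool exhausted.

3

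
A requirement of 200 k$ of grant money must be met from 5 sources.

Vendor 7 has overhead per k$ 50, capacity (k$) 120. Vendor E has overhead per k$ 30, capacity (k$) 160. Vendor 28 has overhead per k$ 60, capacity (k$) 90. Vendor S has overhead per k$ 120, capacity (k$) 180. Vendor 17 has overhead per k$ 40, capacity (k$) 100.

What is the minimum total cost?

Cheapest first:
Vendor E (30): use full 160 ; 40 k$ to go.
Vendor 17 (40): take the remaining 40 ; done.
Vendor 7, Vendor 28, Vendor S: unused.
Cost = 160×30 + 40×40 = 6400.

6400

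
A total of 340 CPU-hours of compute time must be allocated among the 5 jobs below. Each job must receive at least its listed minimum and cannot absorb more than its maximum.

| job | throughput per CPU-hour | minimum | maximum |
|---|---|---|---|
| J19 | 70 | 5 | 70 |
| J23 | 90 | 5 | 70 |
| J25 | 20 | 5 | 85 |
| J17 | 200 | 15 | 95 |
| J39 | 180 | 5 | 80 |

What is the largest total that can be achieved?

45100

Meeting every minimum uses 5+5+5+15+5 = 35 CPU-hours, leaving 305.
Order the jobs by throughput per CPU-hour: J17 200 > J39 180 > J23 90 > J19 70 > J25 20.
J17: +80 to 95 (cap) — 225 left.
Give J39 75 more to hit its cap of 80 — 150 left.
Give J23 65 more to hit its cap of 70 — 85 left.
J19: +65 to 70 (cap) — 20 left.
J25 has room for 80 more but only 20 remain, so it gets 25.
Total = 70×70 + 90×70 + 20×25 + 200×95 + 180×80 = 45100.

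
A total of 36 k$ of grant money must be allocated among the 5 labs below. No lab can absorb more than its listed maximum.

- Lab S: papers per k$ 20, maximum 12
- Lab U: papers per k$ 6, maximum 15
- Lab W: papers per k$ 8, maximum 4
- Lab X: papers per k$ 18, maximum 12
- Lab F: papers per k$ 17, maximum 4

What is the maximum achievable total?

Order the labs by papers per k$: Lab S 20 > Lab X 18 > Lab F 17 > Lab W 8 > Lab U 6.
Lab S: +12 to 12 (cap) — 24 left.
Give Lab X 12 to hit its cap of 12 — 12 left.
Lab F takes 4 to reach its cap of 4 — 8 left.
Lab W takes 4 to reach its cap of 4 — 4 left.
Lab U: +4 (room for 15) → 4. Pool exhausted.
Total = 20×12 + 6×4 + 8×4 + 18×12 + 17×4 = 580.

580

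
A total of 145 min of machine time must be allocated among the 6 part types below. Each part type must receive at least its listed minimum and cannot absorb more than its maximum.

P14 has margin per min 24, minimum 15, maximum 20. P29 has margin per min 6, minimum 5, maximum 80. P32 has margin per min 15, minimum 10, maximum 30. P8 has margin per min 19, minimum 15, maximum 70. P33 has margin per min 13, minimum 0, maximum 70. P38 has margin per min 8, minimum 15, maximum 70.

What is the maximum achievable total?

Meeting every minimum uses 15+5+10+15+0+15 = 60 min, leaving 85.
Order the part types by margin per min: P14 24 > P8 19 > P32 15 > P33 13 > P38 8 > P29 6.
P14 takes 5 more to reach its cap of 20 → 80 left.
P8: +55 to 70 (cap) → 25 left.
P32 takes 20 more to reach its cap of 30 → 5 left.
P33 has room for 70 more but only 5 remain, so it gets 5.
Total = 24×20 + 6×5 + 15×30 + 19×70 + 13×5 + 8×15 = 2475.

2475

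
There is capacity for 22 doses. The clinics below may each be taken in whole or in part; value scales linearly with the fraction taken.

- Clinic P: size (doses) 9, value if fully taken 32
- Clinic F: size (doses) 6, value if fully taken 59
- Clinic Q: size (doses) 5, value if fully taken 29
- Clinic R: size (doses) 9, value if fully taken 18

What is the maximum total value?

Best value per unit of size first: Clinic F 59/6≈9.83, Clinic Q 29/5≈5.8, Clinic P 32/9≈3.56, Clinic R 18/9≈2.
All 6 doses of Clinic F fit (value 59) ; 16 remain.
All 5 doses of Clinic Q fit (value 29) ; 11 remain.
Take all of Clinic P (9 doses, value 32) ; 2 doses left.
Fill the last 2 doses with part of Clinic R: 2/9 of it earns 4.
Total value = 124.

124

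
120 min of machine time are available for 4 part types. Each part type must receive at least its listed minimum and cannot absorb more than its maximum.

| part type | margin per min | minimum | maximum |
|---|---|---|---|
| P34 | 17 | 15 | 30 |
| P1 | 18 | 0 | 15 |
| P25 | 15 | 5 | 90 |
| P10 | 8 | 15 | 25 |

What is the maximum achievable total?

Meeting every minimum uses 15+0+5+15 = 35 min, leaving 85.
Rank by margin per min: P1 18 > P34 17 > P25 15 > P10 8.
Give P1 15 more to hit its cap of 15 ; 70 left.
P34 takes 15 more to reach its cap of 30 ; 55 left.
P25 has room for 85 more but only 55 remain, so it gets 60.
Total = 17×30 + 18×15 + 15×60 + 8×15 = 1800.

1800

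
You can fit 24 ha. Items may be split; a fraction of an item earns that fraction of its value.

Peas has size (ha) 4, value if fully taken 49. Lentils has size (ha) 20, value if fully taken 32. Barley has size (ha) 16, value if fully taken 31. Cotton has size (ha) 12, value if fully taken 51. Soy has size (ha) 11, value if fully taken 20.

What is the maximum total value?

Best value per unit of size first: Peas 49/4≈12.2, Cotton 51/12≈4.25, Barley 31/16≈1.94, Soy 20/11≈1.82, Lentils 32/20≈1.6.
Take all of Peas (4 ha, value 49) — 20 ha left.
Take all of Cotton (12 ha, value 51) — 8 ha left.
8 ha left: a 8/16 share of Barley gives 31×8/16 = 15.5.
Total value = 115.5.

115.5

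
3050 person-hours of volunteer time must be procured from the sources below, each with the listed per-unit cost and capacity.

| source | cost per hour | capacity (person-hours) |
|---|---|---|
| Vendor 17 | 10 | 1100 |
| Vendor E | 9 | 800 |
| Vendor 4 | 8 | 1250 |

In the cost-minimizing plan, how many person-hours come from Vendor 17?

1000

Cheapest first:
Vendor 4 (8): use full 1250 ; 1800 person-hours to go.
Take 800 from Vendor E at 9 ; need 1000 more.
Vendor 17 at 10: take 1000 of its 1100 ; requirement met.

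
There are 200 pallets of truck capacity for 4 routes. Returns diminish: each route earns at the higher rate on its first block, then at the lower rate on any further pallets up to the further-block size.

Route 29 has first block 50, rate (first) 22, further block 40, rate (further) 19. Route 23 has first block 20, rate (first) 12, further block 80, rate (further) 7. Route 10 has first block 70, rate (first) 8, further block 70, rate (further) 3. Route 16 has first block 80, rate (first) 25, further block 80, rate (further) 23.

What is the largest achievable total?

4720

Order all 8 blocks by rate: Route 16/tier1 25 > Route 16/tier2 23 > Route 29/tier1 22 > Route 29/tier2 19 > Route 23/tier1 12 > Route 10/tier1 8 > Route 23/tier2 7 > Route 10/tier2 3.
Fill Route 16 tier1 block (80 at 25) → 120 left.
Fill Route 16 tier2 block (80 at 23) → 40 left.
40 remain; put them into Route 29 tier1 at 22.
Total = 25×80 + 23×80 + 22×40 = 4720.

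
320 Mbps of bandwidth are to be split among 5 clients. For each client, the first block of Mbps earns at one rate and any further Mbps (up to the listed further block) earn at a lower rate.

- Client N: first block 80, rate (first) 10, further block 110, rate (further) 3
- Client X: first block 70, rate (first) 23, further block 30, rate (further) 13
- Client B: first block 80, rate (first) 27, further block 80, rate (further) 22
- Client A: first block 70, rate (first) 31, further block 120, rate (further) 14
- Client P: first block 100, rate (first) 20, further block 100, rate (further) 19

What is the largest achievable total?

8100

Order all 10 blocks by rate: Client A/first 31 > Client B/first 27 > Client X/first 23 > Client B/second 22 > Client P/first 20 > Client P/second 19 > Client A/second 14 > Client X/second 13 > Client N/first 10 > Client N/second 3.
Client A first at 31: fill all 70 → 250 left.
Client B first at 27: fill all 80 → 170 left.
Client X/first (23): +70 → 100 left.
Client B/second (22): +80 → 20 left.
20 remain; put them into Client P first at 20.
Total = 31×70 + 27×80 + 23×70 + 22×80 + 20×20 = 8100.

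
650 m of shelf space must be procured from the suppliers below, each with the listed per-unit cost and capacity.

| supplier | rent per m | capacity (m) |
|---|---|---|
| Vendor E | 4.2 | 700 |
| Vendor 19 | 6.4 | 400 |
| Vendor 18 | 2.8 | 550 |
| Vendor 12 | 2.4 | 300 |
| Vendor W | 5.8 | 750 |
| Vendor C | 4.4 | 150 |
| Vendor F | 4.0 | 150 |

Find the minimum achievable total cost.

1700

Use suppliers in increasing cost order.
Take 300 from Vendor 12 at 2.4 ; need 350 more.
Take 350 from Vendor 18 at 2.8 to finish.
Vendor F, Vendor E, Vendor C, Vendor W, Vendor 19: unused.
Cost = 300×2.4 + 350×2.8 = 1700.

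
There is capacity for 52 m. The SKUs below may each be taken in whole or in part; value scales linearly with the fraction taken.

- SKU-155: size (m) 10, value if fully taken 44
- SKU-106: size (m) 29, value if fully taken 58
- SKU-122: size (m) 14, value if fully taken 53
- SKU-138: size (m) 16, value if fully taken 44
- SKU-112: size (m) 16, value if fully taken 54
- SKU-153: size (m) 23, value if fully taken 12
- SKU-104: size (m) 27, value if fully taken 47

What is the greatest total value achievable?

Best value per unit of size first: SKU-155 44/10≈4.4, SKU-122 53/14≈3.79, SKU-112 54/16≈3.38, SKU-138 44/16≈2.75, SKU-106 58/29≈2, SKU-104 47/27≈1.74, SKU-153 12/23≈0.522.
All 10 m of SKU-155 fit (value 44) ; 42 remain.
Take all of SKU-122 (14 m, value 53) ; 28 m left.
SKU-112: take in full, 16 m for value 54 ; 12 left.
Fill the last 12 m with part of SKU-138: 12/16 of it earns 33.
Total value = 184.

184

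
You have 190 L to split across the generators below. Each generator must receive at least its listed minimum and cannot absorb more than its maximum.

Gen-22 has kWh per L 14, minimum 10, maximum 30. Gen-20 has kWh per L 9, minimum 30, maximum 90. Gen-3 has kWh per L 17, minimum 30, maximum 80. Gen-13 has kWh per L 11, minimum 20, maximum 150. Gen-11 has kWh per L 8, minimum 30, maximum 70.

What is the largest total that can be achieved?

Meeting every minimum uses 10+30+30+20+30 = 120 L, leaving 70.
Order the generators by kWh per L: Gen-3 17 > Gen-22 14 > Gen-13 11 > Gen-20 9 > Gen-11 8.
Gen-3: +50 to 80 (cap) → 20 left.
Gen-22 takes 20 more to reach its cap of 30 → 0 left.
Total = 14×30 + 9×30 + 17×80 + 11×20 + 8×30 = 2510.

2510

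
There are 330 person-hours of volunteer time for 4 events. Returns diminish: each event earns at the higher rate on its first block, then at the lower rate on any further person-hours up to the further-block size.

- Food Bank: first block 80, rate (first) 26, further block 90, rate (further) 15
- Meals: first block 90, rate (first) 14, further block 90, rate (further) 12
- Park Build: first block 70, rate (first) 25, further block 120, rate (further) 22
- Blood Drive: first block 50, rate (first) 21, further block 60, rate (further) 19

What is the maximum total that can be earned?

7710

Rank every tier by rate: Food Bank/tier1 26 > Park Build/tier1 25 > Park Build/tier2 22 > Blood Drive/tier1 21 > Blood Drive/tier2 19 > Food Bank/tier2 15 > Meals/tier1 14 > Meals/tier2 12.
Fill Food Bank tier1 block (80 at 26) → 250 left.
Park Build/tier1 (25): +70 → 180 left.
Park Build/tier2 (22): +120 → 60 left.
Blood Drive/tier1 (21): +50 → 10 left.
10 remain; put them into Blood Drive tier2 at 19.
Total = 26×80 + 25×70 + 22×120 + 21×50 + 19×10 = 7710.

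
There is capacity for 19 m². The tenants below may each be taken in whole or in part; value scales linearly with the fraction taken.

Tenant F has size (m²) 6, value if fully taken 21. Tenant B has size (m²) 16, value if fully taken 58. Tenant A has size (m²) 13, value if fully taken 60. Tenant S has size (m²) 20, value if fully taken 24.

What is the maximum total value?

81.75

Rank by value-to-size ratio: Tenant A 60/13≈4.62, Tenant B 58/16≈3.62, Tenant F 21/6≈3.5, Tenant S 24/20≈1.2.
Tenant A: take in full, 13 m² for value 60 ; 6 left.
Fill the last 6 m² with part of Tenant B: 6/16 of it earns 21.75.
Total value = 81.75.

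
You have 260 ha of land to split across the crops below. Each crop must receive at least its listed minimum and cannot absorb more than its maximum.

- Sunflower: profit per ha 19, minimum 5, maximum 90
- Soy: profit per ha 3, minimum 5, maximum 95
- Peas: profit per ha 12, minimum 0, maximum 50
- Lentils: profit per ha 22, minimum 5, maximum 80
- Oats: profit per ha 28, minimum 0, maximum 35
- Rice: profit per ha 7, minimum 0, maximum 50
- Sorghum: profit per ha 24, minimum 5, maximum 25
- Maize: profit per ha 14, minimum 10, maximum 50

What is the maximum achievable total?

5415

Meeting every minimum uses 5+5+0+5+0+0+5+10 = 30 ha, leaving 230.
Highest profit per ha first: Oats 28 > Sorghum 24 > Lentils 22 > Sunflower 19 > Maize 14 > Peas 12 > Rice 7 > Soy 3.
Oats takes 35 more to reach its cap of 35 — 195 left.
Sorghum: +20 to 25 (cap) — 175 left.
Lentils: +75 to 80 (cap) — 100 left.
Sunflower: +85 to 90 (cap) — 15 left.
Maize has room for 40 more but only 15 remain, so it gets 25.
Total = 19×90 + 3×5 + 22×80 + 28×35 + 24×25 + 14×25 = 5415.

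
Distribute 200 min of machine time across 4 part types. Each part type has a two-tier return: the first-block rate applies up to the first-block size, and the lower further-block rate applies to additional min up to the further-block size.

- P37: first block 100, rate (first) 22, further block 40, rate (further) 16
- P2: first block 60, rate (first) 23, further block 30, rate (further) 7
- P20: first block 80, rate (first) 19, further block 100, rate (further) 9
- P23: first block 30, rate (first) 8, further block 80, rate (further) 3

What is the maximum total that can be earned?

Rank every tier by rate: P2/T1 23 > P37/T1 22 > P20/T1 19 > P37/T2 16 > P20/T2 9 > P23/T1 8 > P2/T2 7 > P23/T2 3.
Fill P2 T1 block (60 at 23) ; 140 left.
Fill P37 T1 block (100 at 22) ; 40 left.
P20 T1 at 19: only 40 left, fill 40.
Total = 23×60 + 22×100 + 19×40 = 4340.

4340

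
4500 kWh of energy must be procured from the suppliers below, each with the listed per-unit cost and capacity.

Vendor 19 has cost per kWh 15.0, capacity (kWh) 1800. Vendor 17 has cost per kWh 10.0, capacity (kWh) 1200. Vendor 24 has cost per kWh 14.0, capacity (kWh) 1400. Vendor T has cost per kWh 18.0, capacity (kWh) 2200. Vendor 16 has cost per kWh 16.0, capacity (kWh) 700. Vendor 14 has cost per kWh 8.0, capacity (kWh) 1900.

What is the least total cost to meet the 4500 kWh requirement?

46800

Use suppliers in increasing cost order.
Take 1900 from Vendor 14 at 8.0 — need 2600 more.
Vendor 17 at 10.0: take all 1200 kWh — 1400 still needed.
Vendor 24 at 14.0: take all 1400 kWh — 0 still needed.
Vendor 19, Vendor 16, Vendor T: unused.
Cost = 1900×8.0 + 1200×10.0 + 1400×14.0 = 46800.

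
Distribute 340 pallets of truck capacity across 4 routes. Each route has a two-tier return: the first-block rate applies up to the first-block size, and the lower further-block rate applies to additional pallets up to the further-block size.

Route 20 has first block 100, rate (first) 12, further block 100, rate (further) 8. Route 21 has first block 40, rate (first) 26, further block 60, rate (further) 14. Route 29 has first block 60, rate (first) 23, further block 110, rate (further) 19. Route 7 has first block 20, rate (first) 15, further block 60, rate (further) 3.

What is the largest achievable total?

Rank every tier by rate: Route 21/T1 26 > Route 29/T1 23 > Route 29/T2 19 > Route 7/T1 15 > Route 21/T2 14 > Route 20/T1 12 > Route 20/T2 8 > Route 7/T2 3.
Fill Route 21 T1 block (40 at 26) ; 300 left.
Route 29 T1 at 23: fill all 60 ; 240 left.
Fill Route 29 T2 block (110 at 19) ; 130 left.
Route 7/T1 (15): +20 ; 110 left.
Fill Route 21 T2 block (60 at 14) ; 50 left.
Route 20 T1 at 12: only 50 left, fill 50.
Total = 26×40 + 23×60 + 19×110 + 15×20 + 14×60 + 12×50 = 6250.

6250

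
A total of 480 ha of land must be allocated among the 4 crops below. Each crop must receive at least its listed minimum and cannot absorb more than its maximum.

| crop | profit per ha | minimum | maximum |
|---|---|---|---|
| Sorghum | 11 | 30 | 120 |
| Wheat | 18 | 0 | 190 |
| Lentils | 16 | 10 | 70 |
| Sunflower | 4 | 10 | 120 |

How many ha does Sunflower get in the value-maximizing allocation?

100

Meeting every minimum uses 30+0+10+10 = 50 ha, leaving 430.
Order the crops by profit per ha: Wheat 18 > Lentils 16 > Sorghum 11 > Sunflower 4.
Wheat takes 190 more to reach its cap of 190 — 240 left.
Lentils: +60 to 70 (cap) — 180 left.
Sorghum takes 90 more to reach its cap of 120 — 90 left.
Sunflower: +90 (room for 110) → 100. Pool exhausted.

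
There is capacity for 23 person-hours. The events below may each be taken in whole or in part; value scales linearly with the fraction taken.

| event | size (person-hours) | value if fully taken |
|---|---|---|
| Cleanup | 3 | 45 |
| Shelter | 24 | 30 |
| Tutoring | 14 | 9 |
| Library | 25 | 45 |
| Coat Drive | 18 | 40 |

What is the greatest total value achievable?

Best value per unit of size first: Cleanup 45/3≈15, Coat Drive 40/18≈2.22, Library 45/25≈1.8, Shelter 30/24≈1.25, Tutoring 9/14≈0.643.
Take all of Cleanup (3 person-hours, value 45) — 20 person-hours left.
All 18 person-hours of Coat Drive fit (value 40) — 2 remain.
Fill the last 2 person-hours with part of Library: 2/25 of it earns 3.6.
Total value = 88.6.

88.6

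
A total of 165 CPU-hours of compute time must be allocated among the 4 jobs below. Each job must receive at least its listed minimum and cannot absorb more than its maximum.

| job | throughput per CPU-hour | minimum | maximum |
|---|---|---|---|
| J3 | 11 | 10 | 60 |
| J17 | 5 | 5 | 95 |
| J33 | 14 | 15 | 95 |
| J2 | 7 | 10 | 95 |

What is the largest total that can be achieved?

Meeting every minimum uses 10+5+15+10 = 40 CPU-hours, leaving 125.
Highest throughput per CPU-hour first: J33 14 > J3 11 > J2 7 > J17 5.
Give J33 80 more to hit its cap of 95 — 45 left.
J3: +45 (room for 50) → 55. Pool exhausted.
Total = 11×55 + 5×5 + 14×95 + 7×10 = 2030.

2030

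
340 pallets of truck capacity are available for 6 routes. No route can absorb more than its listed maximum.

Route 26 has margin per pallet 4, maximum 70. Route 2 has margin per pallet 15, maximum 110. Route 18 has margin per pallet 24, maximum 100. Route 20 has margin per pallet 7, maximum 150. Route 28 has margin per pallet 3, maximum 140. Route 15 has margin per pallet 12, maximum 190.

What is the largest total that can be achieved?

5610

Highest margin per pallet first: Route 18 24 > Route 2 15 > Route 15 12 > Route 20 7 > Route 26 4 > Route 28 3.
Give Route 18 100 to hit its cap of 100 ; 240 left.
Route 2: +110 to 110 (cap) ; 130 left.
Route 15: +130 (room for 190) → 130. Pool exhausted.
Total = 15×110 + 24×100 + 12×130 = 5610.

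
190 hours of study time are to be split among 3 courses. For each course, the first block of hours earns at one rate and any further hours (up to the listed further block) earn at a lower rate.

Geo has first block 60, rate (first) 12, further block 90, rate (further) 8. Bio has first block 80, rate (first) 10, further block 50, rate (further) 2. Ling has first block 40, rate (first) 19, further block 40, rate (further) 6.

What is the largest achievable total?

Order all 6 blocks by rate: Ling/T1 19 > Geo/T1 12 > Bio/T1 10 > Geo/T2 8 > Ling/T2 6 > Bio/T2 2.
Ling/T1 (19): +40 → 150 left.
Geo/T1 (12): +60 → 90 left.
Fill Bio T1 block (80 at 10) → 10 left.
Geo T2 at 8: only 10 left, fill 10.
Total = 19×40 + 12×60 + 10×80 + 8×10 = 2360.

2360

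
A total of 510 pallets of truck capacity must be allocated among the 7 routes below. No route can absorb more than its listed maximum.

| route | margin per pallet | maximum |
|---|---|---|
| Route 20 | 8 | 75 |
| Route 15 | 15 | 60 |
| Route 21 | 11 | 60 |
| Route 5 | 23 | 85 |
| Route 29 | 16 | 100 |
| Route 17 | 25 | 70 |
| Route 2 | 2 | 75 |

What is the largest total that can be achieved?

Order the routes by margin per pallet: Route 17 25 > Route 5 23 > Route 29 16 > Route 15 15 > Route 21 11 > Route 20 8 > Route 2 2.
Route 17 takes 70 to reach its cap of 70 ; 440 left.
Give Route 5 85 to hit its cap of 85 ; 355 left.
Route 29 takes 100 to reach its cap of 100 ; 255 left.
Route 15: +60 to 60 (cap) ; 195 left.
Give Route 21 60 to hit its cap of 60 ; 135 left.
Route 20: +75 to 75 (cap) ; 60 left.
Only 60 left; Route 2 takes them to reach 60.
Total = 8×75 + 15×60 + 11×60 + 23×85 + 16×100 + 25×70 + 2×60 = 7585.

7585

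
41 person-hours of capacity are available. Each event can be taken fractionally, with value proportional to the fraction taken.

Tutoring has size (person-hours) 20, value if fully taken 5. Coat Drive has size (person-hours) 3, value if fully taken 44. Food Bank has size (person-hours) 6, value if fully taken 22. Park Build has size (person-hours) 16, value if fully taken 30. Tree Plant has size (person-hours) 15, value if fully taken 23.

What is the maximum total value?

Sort by value density: Coat Drive 44/3≈14.7, Food Bank 22/6≈3.67, Park Build 30/16≈1.88, Tree Plant 23/15≈1.53, Tutoring 5/20≈0.25.
Take all of Coat Drive (3 person-hours, value 44) — 38 person-hours left.
All 6 person-hours of Food Bank fit (value 22) — 32 remain.
Park Build: take in full, 16 person-hours for value 30 — 16 left.
Tree Plant: take in full, 15 person-hours for value 23 — 1 left.
Fill the last 1 person-hours with part of Tutoring: 1/20 of it earns 0.25.
Total value = 119.25.

119.25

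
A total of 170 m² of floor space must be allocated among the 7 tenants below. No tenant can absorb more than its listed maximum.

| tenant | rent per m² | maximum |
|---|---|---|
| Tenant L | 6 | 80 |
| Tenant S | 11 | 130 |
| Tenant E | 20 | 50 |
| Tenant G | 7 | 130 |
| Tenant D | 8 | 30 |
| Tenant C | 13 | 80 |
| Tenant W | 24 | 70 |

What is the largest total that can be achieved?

3330

Rank by rent per m²: Tenant W 24 > Tenant E 20 > Tenant C 13 > Tenant S 11 > Tenant D 8 > Tenant G 7 > Tenant L 6.
Give Tenant W 70 to hit its cap of 70 — 100 left.
Tenant E takes 50 to reach its cap of 50 — 50 left.
Tenant C: +50 (room for 80) → 50. Pool exhausted.
Total = 20×50 + 13×50 + 24×70 = 3330.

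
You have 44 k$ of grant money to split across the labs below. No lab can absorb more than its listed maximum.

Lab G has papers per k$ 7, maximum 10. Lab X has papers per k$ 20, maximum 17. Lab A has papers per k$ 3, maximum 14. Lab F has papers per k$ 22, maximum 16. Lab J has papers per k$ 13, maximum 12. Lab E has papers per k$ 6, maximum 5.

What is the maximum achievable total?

835

Order the labs by papers per k$: Lab F 22 > Lab X 20 > Lab J 13 > Lab G 7 > Lab E 6 > Lab A 3.
Lab F: +16 to 16 (cap) ; 28 left.
Give Lab X 17 to hit its cap of 17 ; 11 left.
Lab J: +11 (room for 12) → 11. Pool exhausted.
Total = 20×17 + 22×16 + 13×11 = 835.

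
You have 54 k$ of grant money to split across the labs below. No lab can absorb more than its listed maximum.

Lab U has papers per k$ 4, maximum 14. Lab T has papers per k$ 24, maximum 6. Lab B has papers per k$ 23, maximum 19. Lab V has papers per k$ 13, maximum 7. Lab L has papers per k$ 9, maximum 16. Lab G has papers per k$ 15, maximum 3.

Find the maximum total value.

Highest papers per k$ first: Lab T 24 > Lab B 23 > Lab G 15 > Lab V 13 > Lab L 9 > Lab U 4.
Lab T takes 6 to reach its cap of 6 ; 48 left.
Lab B takes 19 to reach its cap of 19 ; 29 left.
Lab G: +3 to 3 (cap) ; 26 left.
Lab V takes 7 to reach its cap of 7 ; 19 left.
Lab L: +16 to 16 (cap) ; 3 left.
Lab U has room for 14 but only 3 remain, so it gets 3.
Total = 4×3 + 24×6 + 23×19 + 13×7 + 9×16 + 15×3 = 873.

873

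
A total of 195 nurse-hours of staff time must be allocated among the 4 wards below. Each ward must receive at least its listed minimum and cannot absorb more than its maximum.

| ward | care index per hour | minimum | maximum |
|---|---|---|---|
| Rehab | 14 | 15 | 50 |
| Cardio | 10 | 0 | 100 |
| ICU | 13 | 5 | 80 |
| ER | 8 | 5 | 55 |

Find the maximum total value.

2380

Meeting every minimum uses 15+0+5+5 = 25 nurse-hours, leaving 170.
Rank by care index per hour: Rehab 14 > ICU 13 > Cardio 10 > ER 8.
Rehab takes 35 more to reach its cap of 50 → 135 left.
ICU: +75 to 80 (cap) → 60 left.
Only 60 left; Cardio takes them to reach 60.
Total = 14×50 + 10×60 + 13×80 + 8×5 = 2380.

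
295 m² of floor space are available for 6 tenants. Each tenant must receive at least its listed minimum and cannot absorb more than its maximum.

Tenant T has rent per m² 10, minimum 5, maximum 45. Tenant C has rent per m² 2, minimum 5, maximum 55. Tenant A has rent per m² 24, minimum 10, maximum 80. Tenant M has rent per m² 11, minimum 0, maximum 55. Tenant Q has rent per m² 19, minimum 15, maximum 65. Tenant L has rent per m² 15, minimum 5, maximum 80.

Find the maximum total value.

Meeting every minimum uses 5+5+10+0+15+5 = 40 m², leaving 255.
Rank by rent per m²: Tenant A 24 > Tenant Q 19 > Tenant L 15 > Tenant M 11 > Tenant T 10 > Tenant C 2.
Tenant A takes 70 more to reach its cap of 80 ; 185 left.
Tenant Q: +50 to 65 (cap) ; 135 left.
Tenant L: +75 to 80 (cap) ; 60 left.
Give Tenant M 55 more to hit its cap of 55 ; 5 left.
Tenant T has room for 40 more but only 5 remain, so it gets 10.
Total = 10×10 + 2×5 + 24×80 + 11×55 + 19×65 + 15×80 = 5070.

5070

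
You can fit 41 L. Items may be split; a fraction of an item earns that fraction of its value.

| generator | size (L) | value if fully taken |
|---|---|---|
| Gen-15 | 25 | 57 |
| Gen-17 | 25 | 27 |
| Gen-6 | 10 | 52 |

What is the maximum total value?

Sort by value density: Gen-6 52/10≈5.2, Gen-15 57/25≈2.28, Gen-17 27/25≈1.08.
All 10 L of Gen-6 fit (value 52) → 31 remain.
Gen-15: take in full, 25 L for value 57 → 6 left.
Only 6 L remain; take 6/25 of Gen-17 for value 27×6/25 = 6.48.
Total value = 115.48.

115.48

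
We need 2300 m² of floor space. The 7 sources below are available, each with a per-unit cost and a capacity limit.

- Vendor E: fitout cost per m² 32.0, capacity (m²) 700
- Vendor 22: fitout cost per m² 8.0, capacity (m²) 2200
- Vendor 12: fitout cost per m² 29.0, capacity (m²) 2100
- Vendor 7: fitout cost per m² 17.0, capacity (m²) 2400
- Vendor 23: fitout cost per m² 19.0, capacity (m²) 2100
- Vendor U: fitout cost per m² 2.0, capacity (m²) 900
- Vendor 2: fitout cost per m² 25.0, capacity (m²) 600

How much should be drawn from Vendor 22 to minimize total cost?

Cheapest first:
Take 900 from Vendor U at 2.0 — need 1400 more.
Take 1400 from Vendor 22 at 8.0 to finish.
Vendor 7, Vendor 23, Vendor 2, Vendor 12, Vendor E: unused.

1400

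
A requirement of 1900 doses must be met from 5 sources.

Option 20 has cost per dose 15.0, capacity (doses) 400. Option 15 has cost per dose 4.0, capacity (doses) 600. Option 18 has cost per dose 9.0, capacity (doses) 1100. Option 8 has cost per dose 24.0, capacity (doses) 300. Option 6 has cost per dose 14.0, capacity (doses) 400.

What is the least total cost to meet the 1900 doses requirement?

15100

Cheapest first:
Take 600 from Option 15 at 4.0 ; need 1300 more.
Option 18 (9.0): use full 1100 ; 200 doses to go.
Take 200 from Option 6 at 14.0 to finish.
Option 20, Option 8: unused.
Cost = 600×4.0 + 1100×9.0 + 200×14.0 = 15100.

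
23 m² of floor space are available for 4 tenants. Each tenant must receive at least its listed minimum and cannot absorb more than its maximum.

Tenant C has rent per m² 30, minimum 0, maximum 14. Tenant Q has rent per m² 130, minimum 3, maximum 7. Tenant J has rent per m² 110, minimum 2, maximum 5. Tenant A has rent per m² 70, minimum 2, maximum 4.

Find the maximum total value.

1950

Meeting every minimum uses 0+3+2+2 = 7 m², leaving 16.
Highest rent per m² first: Tenant Q 130 > Tenant J 110 > Tenant A 70 > Tenant C 30.
Tenant Q takes 4 more to reach its cap of 7 — 12 left.
Give Tenant J 3 more to hit its cap of 5 — 9 left.
Give Tenant A 2 more to hit its cap of 4 — 7 left.
Tenant C: +7 (room for 14) → 7. Pool exhausted.
Total = 30×7 + 130×7 + 110×5 + 70×4 = 1950.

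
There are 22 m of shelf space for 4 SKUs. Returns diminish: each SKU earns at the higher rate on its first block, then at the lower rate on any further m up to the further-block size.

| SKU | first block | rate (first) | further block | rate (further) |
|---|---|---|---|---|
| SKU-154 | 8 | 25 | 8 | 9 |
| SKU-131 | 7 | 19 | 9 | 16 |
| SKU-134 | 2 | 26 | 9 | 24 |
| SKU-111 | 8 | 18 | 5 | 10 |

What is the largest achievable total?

Treat each block as its own option and order by rate: SKU-134/tier1 26 > SKU-154/tier1 25 > SKU-134/tier2 24 > SKU-131/tier1 19 > SKU-111/tier1 18 > SKU-131/tier2 16 > SKU-111/tier2 10 > SKU-154/tier2 9.
SKU-134/tier1 (26): +2 — 20 left.
SKU-154/tier1 (25): +8 — 12 left.
SKU-134 tier2 at 24: fill all 9 — 3 left.
SKU-131/tier1: +3 of 7 at 19; pool empty.
Total = 26×2 + 25×8 + 24×9 + 19×3 = 525.

525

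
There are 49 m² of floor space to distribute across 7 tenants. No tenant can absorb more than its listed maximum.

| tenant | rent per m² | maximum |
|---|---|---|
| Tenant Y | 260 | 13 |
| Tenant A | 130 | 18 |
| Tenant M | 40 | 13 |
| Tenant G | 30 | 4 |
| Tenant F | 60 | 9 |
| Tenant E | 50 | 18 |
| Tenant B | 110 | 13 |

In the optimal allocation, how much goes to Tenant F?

Highest rent per m² first: Tenant Y 260 > Tenant A 130 > Tenant B 110 > Tenant F 60 > Tenant E 50 > Tenant M 40 > Tenant G 30.
Tenant Y takes 13 to reach its cap of 13 ; 36 left.
Give Tenant A 18 to hit its cap of 18 ; 18 left.
Tenant B: +13 to 13 (cap) ; 5 left.
Only 5 left; Tenant F takes them to reach 5.

5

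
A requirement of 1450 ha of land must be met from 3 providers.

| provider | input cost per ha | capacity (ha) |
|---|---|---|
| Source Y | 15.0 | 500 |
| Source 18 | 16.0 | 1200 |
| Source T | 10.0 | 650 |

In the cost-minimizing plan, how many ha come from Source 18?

Use providers in increasing cost order.
Source T (10.0): use full 650 → 800 ha to go.
Source Y (15.0): use full 500 → 300 ha to go.
Source 18 at 16.0: take 300 of its 1200 → requirement met.

300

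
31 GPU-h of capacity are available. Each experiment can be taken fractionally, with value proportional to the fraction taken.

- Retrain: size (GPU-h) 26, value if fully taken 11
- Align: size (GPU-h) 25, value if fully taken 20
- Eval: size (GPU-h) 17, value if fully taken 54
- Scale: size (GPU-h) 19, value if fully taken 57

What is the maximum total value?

96

Rank by value-to-size ratio: Eval 54/17≈3.18, Scale 57/19≈3, Align 20/25≈0.8, Retrain 11/26≈0.423.
Take all of Eval (17 GPU-h, value 54) ; 14 GPU-h left.
Fill the last 14 GPU-h with part of Scale: 14/19 of it earns 42.
Total value = 96.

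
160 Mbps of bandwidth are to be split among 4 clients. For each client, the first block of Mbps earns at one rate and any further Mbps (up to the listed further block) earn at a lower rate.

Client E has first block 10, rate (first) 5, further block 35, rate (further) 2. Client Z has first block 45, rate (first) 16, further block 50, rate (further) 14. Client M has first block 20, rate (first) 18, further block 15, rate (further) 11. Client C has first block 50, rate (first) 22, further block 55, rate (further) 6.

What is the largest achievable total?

Treat each block as its own option and order by rate: Client C/T1 22 > Client M/T1 18 > Client Z/T1 16 > Client Z/T2 14 > Client M/T2 11 > Client C/T2 6 > Client E/T1 5 > Client E/T2 2.
Fill Client C T1 block (50 at 22) — 110 left.
Fill Client M T1 block (20 at 18) — 90 left.
Fill Client Z T1 block (45 at 16) — 45 left.
Client Z/T2: +45 of 50 at 14; pool empty.
Total = 22×50 + 18×20 + 16×45 + 14×45 = 2810.

2810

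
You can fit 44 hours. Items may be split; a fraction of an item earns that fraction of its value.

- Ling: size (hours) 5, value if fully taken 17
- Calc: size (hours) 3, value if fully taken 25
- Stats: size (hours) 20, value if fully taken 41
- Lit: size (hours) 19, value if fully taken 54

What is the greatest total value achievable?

130.85

Rank by value-to-size ratio: Calc 25/3≈8.33, Ling 17/5≈3.4, Lit 54/19≈2.84, Stats 41/20≈2.05.
Calc: take in full, 3 hours for value 25 — 41 left.
Take all of Ling (5 hours, value 17) — 36 hours left.
Take all of Lit (19 hours, value 54) — 17 hours left.
17 hours left: a 17/20 share of Stats gives 41×17/20 = 34.85.
Total value = 130.85.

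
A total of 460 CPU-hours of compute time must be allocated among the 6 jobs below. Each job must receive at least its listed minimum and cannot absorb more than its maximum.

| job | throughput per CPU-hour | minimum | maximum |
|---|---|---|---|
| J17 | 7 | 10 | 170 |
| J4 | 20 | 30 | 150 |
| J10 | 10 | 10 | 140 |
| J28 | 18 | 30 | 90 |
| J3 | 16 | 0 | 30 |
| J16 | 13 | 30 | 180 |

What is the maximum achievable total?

7480

Meeting every minimum uses 10+30+10+30+0+30 = 110 CPU-hours, leaving 350.
Rank by throughput per CPU-hour: J4 20 > J28 18 > J3 16 > J16 13 > J10 10 > J17 7.
J4 takes 120 more to reach its cap of 150 ; 230 left.
Give J28 60 more to hit its cap of 90 ; 170 left.
J3 takes 30 more to reach its cap of 30 ; 140 left.
J16 has room for 150 more but only 140 remain, so it gets 170.
Total = 7×10 + 20×150 + 10×10 + 18×90 + 16×30 + 13×170 = 7480.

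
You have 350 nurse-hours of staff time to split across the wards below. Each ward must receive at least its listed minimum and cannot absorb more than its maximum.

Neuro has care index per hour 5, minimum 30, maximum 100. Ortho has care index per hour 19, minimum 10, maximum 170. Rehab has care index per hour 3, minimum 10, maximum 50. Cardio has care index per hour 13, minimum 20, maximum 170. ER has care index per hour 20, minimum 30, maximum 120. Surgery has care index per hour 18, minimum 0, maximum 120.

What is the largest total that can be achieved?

Meeting every minimum uses 30+10+10+20+30+0 = 100 nurse-hours, leaving 250.
Highest care index per hour first: ER 20 > Ortho 19 > Surgery 18 > Cardio 13 > Neuro 5 > Rehab 3.
Give ER 90 more to hit its cap of 120 ; 160 left.
Give Ortho 160 more to hit its cap of 170 ; 0 left.
Total = 5×30 + 19×170 + 3×10 + 13×20 + 20×120 = 6070.

6070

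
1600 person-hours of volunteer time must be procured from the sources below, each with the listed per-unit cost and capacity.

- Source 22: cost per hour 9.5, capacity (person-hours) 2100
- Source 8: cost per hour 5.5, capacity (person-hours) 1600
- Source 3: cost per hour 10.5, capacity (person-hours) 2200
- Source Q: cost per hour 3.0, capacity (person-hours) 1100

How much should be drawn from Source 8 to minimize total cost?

Fill from the cheapest source first.
Take 1100 from Source Q at 3.0 ; need 500 more.
Take 500 from Source 8 at 5.5 to finish.
Source 22, Source 3: unused.

500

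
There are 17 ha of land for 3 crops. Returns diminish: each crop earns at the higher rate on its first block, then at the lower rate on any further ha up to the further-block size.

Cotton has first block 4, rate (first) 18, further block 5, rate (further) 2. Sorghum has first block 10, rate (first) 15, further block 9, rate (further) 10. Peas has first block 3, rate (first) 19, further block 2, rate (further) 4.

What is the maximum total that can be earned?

279

Treat each block as its own option and order by rate: Peas/T1 19 > Cotton/T1 18 > Sorghum/T1 15 > Sorghum/T2 10 > Peas/T2 4 > Cotton/T2 2.
Peas T1 at 19: fill all 3 → 14 left.
Cotton/T1 (18): +4 → 10 left.
Fill Sorghum T1 block (10 at 15) → 0 left.
Total = 19×3 + 18×4 + 15×10 = 279.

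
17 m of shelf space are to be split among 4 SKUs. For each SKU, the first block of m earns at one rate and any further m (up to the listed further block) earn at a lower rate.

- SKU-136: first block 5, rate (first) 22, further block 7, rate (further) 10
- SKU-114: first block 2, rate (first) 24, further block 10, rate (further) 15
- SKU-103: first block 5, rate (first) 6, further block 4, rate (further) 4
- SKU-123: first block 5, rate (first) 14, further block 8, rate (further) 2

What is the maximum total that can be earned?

308

Order all 8 blocks by rate: SKU-114/tier1 24 > SKU-136/tier1 22 > SKU-114/tier2 15 > SKU-123/tier1 14 > SKU-136/tier2 10 > SKU-103/tier1 6 > SKU-103/tier2 4 > SKU-123/tier2 2.
SKU-114 tier1 at 24: fill all 2 ; 15 left.
SKU-136 tier1 at 22: fill all 5 ; 10 left.
SKU-114 tier2 at 15: fill all 10 ; 0 left.
Total = 24×2 + 22×5 + 15×10 = 308.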